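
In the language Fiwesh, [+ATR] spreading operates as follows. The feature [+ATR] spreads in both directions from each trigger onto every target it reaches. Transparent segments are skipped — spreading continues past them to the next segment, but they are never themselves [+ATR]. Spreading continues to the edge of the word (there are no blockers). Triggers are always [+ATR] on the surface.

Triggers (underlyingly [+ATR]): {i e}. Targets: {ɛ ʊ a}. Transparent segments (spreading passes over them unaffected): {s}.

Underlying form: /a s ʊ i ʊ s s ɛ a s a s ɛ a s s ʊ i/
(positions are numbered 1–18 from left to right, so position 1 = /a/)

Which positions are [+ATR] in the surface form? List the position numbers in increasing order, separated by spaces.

From /i/ at 4 rightward: 5 /ʊ/ → [+ATR]; 6 /s/ transparent; 7 /s/ transparent; 8 /ɛ/ → [+ATR]; 9 /a/ → [+ATR]; 10 /s/ transparent; 11 /a/ → [+ATR]; 12 /s/ transparent; 13 /ɛ/ → [+ATR]; 14 /a/ → [+ATR]; 15 /s/ transparent; 16 /s/ transparent; 17 /ʊ/ → [+ATR]; 18 /i/ is itself a trigger — this domain ends here.
From /i/ at 4 leftward: 3 /ʊ/ → [+ATR]; 2 /s/ transparent; 1 /a/ → [+ATR]; word edge.
From /i/ at 18 rightward: word edge.
From /i/ at 18 leftward: 17 /ʊ/ → [+ATR]; 16 /s/ transparent; 15 /s/ transparent; 14 /a/ → [+ATR]; 13 /ɛ/ → [+ATR]; 12 /s/ transparent; 11 /a/ → [+ATR]; 10 /s/ transparent; 9 /a/ → [+ATR]; 8 /ɛ/ → [+ATR]; 7 /s/ transparent; 6 /s/ transparent; 5 /ʊ/ → [+ATR]; 4 /i/ is itself a trigger — this domain ends here.

1 3 4 5 8 9 11 13 14 17 18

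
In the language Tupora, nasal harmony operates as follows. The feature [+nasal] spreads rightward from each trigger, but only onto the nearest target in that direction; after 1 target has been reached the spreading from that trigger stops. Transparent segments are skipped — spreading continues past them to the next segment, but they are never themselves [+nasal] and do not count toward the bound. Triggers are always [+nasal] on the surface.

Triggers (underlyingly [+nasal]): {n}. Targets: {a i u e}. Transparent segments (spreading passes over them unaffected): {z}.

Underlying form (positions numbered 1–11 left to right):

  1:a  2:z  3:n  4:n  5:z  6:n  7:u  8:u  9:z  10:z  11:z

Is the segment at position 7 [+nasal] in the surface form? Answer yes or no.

From /n/ at 3 rightward: 4 /n/ is itself a trigger — this domain ends here.
From /n/ at 4 rightward: 5 /z/ transparent; 6 /n/ is itself a trigger — this domain ends here.
From /n/ at 6 rightward: 7 /u/ → [+nasal]; bound reached.
Targets with no active source: positions 1 8 stay [-nasal].
[+nasal] positions on the surface: 3 4 6 7.

yes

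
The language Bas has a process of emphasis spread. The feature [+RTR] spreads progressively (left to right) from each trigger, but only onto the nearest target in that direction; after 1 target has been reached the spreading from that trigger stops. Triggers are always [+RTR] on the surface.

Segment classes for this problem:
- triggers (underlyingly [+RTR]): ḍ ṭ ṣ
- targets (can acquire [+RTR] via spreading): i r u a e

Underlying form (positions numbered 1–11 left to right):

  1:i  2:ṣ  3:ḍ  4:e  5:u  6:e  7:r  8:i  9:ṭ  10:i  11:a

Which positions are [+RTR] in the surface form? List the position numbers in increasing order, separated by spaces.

From /ṣ/ at 2 rightward: 3 /ḍ/ is itself a trigger — this domain ends here.
From /ḍ/ at 3 rightward: 4 /e/ → [+RTR]; bound reached.
From /ṭ/ at 9 rightward: 10 /i/ → [+RTR]; bound reached.
Targets with no active source: positions 1 5 6 7 8 11 stay [-emphatic].

2 3 4 9 10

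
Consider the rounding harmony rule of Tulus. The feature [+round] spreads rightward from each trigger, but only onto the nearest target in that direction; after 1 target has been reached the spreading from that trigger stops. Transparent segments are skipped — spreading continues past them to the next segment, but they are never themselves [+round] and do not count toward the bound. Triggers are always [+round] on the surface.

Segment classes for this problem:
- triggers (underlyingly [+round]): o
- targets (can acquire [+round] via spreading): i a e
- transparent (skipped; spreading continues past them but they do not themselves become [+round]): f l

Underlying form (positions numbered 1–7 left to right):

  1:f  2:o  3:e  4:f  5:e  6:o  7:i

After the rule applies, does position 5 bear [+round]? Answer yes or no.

no

From /o/ at 2 rightward: 3 /e/ → [+round]; bound reached.
From /o/ at 6 rightward: 7 /i/ → [+round]; bound reached.
Target with no active source: position 5 stays [-round].
[+round] positions on the surface: 2 3 6 7.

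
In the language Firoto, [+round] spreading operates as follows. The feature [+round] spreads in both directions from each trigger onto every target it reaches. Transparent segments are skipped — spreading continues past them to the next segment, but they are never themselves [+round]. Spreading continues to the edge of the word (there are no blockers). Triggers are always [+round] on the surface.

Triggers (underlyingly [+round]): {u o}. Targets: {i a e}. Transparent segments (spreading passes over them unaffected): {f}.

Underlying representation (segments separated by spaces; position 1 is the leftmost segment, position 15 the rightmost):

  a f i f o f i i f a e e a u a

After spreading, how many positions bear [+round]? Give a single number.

11

From /o/ at 5 rightward: 6 /f/ transparent; 7 /i/ → [+round]; 8 /i/ → [+round]; 9 /f/ transparent; 10 /a/ → [+round]; 11 /e/ → [+round]; 12 /e/ → [+round]; 13 /a/ → [+round]; 14 /u/ is itself a trigger — this domain ends here.
From /o/ at 5 leftward: 4 /f/ transparent; 3 /i/ → [+round]; 2 /f/ transparent; 1 /a/ → [+round]; word edge.
From /u/ at 14 rightward: 15 /a/ → [+round]; word edge.
From /u/ at 14 leftward: 13 /a/ → [+round]; 12 /e/ → [+round]; 11 /e/ → [+round]; 10 /a/ → [+round]; 9 /f/ transparent; 8 /i/ → [+round]; 7 /i/ → [+round]; 6 /f/ transparent; 5 /o/ is itself a trigger — this domain ends here.
[+round] positions on the surface: 1 3 5 7 8 10 11 12 13 14 15.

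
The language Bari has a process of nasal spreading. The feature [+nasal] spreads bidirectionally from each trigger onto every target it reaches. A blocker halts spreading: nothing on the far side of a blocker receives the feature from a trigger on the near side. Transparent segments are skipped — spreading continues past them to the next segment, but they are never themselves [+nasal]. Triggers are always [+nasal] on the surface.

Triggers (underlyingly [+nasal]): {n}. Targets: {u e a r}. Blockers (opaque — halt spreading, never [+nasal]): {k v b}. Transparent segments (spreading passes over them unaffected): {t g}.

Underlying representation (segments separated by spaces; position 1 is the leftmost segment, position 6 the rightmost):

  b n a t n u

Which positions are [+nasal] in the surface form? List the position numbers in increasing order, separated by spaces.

2 3 5 6

From /n/ at 2 rightward: 3 /a/ → [+nasal]; 4 /t/ transparent; 5 /n/ is itself a trigger — this domain ends here.
From /n/ at 2 leftward: 1 /b/ blocks.
From /n/ at 5 rightward: 6 /u/ → [+nasal]; word edge.
From /n/ at 5 leftward: 4 /t/ transparent; 3 /a/ → [+nasal]; 2 /n/ is itself a trigger — this domain ends here.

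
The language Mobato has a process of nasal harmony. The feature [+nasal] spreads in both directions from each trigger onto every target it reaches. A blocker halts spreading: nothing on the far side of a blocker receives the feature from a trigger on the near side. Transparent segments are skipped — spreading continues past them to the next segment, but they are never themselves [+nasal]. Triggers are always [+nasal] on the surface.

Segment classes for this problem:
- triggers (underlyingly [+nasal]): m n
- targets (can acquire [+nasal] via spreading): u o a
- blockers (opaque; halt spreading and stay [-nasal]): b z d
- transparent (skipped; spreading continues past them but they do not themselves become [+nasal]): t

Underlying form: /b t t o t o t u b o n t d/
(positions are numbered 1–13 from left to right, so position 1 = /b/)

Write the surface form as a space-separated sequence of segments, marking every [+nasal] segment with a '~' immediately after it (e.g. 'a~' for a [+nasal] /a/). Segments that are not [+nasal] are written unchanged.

From /n/ at 11 rightward: 12 /t/ transparent; 13 /d/ blocks.
From /n/ at 11 leftward: 10 /o/ → [+nasal]; 9 /b/ blocks.
Targets with no active source: positions 4 6 8 stay [-nasal].
[+nasal] positions on the surface: 10 11.

b t t o t o t u b o~ n~ t d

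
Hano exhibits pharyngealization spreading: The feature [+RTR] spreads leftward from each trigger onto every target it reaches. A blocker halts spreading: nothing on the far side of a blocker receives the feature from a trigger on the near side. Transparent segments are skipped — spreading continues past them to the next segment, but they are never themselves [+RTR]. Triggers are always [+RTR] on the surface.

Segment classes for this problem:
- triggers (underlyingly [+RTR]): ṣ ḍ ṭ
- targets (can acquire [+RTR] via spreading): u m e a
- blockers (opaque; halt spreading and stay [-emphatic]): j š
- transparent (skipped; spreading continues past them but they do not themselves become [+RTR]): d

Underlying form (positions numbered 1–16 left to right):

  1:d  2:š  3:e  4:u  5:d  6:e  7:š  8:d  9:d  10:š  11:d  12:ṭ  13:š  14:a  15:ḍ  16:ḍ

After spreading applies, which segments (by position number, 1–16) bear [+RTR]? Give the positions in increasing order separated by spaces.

From /ṭ/ at 12 leftward: 11 /d/ transparent; 10 /š/ blocks.
From /ḍ/ at 15 leftward: 14 /a/ → [+RTR]; 13 /š/ blocks.
From /ḍ/ at 16 leftward: 15 /ḍ/ is itself a trigger — this domain ends here.
Targets with no active source: positions 3 4 6 stay [-emphatic].

12 14 15 16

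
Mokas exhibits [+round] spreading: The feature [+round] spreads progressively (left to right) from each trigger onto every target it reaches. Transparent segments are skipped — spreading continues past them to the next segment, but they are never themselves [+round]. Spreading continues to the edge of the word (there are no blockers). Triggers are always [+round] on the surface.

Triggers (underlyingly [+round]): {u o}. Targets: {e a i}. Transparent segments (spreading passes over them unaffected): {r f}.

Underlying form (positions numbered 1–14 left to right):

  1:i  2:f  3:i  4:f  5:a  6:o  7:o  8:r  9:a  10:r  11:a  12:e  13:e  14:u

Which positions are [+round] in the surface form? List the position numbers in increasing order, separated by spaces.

6 7 9 11 12 13 14

From /o/ at 6 rightward: 7 /o/ is itself a trigger — this domain ends here.
From /o/ at 7 rightward: 8 /r/ transparent; 9 /a/ → [+round]; 10 /r/ transparent; 11 /a/ → [+round]; 12 /e/ → [+round]; 13 /e/ → [+round]; 14 /u/ is itself a trigger — this domain ends here.
From /u/ at 14 rightward: word edge.
Targets with no active source: positions 1 3 5 stay [-round].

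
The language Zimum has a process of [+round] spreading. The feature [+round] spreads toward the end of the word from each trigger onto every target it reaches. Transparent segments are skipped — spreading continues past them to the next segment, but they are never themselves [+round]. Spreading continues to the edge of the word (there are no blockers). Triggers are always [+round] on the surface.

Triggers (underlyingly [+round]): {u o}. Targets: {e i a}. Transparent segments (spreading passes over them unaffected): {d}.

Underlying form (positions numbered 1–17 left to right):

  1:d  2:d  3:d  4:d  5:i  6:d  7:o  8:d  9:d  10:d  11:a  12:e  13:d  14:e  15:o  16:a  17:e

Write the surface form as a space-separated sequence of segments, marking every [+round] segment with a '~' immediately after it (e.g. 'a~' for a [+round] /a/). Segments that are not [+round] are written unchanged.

d d d d i d o~ d d d a~ e~ d e~ o~ a~ e~

From /o/ at 7 rightward: 8 /d/ transparent; 9 /d/ transparent; 10 /d/ transparent; 11 /a/ → [+round]; 12 /e/ → [+round]; 13 /d/ transparent; 14 /e/ → [+round]; 15 /o/ is itself a trigger — this domain ends here.
From /o/ at 15 rightward: 16 /a/ → [+round]; 17 /e/ → [+round]; word edge.
Target with no active source: position 5 stays [-round].
[+round] positions on the surface: 7 11 12 14 15 16 17.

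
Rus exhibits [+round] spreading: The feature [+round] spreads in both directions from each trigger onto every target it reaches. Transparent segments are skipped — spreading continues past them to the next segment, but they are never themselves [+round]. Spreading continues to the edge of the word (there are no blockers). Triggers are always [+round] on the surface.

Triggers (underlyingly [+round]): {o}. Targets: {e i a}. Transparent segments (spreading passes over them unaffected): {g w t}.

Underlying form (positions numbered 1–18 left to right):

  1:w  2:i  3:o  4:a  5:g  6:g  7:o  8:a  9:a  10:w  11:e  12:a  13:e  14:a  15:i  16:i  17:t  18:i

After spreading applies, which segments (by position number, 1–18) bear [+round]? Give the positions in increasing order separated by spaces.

From /o/ at 3 rightward: 4 /a/ → [+round]; 5 /g/ transparent; 6 /g/ transparent; 7 /o/ is itself a trigger — this domain ends here.
From /o/ at 3 leftward: 2 /i/ → [+round]; 1 /w/ transparent; word edge.
From /o/ at 7 rightward: 8 /a/ → [+round]; 9 /a/ → [+round]; 10 /w/ transparent; 11 /e/ → [+round]; 12 /a/ → [+round]; 13 /e/ → [+round]; 14 /a/ → [+round]; 15 /i/ → [+round]; 16 /i/ → [+round]; 17 /t/ transparent; 18 /i/ → [+round]; word edge.
From /o/ at 7 leftward: 6 /g/ transparent; 5 /g/ transparent; 4 /a/ → [+round]; 3 /o/ is itself a trigger — this domain ends here.

2 3 4 7 8 9 11 12 13 14 15 16 18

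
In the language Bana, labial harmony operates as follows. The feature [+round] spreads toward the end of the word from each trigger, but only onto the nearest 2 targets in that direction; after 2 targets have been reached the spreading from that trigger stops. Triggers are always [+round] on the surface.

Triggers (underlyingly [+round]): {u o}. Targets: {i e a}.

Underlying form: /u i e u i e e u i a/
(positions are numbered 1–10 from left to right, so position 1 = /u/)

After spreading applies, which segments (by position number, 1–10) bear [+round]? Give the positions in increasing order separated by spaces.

1 2 3 4 5 6 8 9 10

From /u/ at 1 rightward: 2 /i/ → [+round]; 3 /e/ → [+round]; bound reached.
From /u/ at 4 rightward: 5 /i/ → [+round]; 6 /e/ → [+round]; bound reached.
From /u/ at 8 rightward: 9 /i/ → [+round]; 10 /a/ → [+round]; bound reached.
Target with no active source: position 7 stays [-round].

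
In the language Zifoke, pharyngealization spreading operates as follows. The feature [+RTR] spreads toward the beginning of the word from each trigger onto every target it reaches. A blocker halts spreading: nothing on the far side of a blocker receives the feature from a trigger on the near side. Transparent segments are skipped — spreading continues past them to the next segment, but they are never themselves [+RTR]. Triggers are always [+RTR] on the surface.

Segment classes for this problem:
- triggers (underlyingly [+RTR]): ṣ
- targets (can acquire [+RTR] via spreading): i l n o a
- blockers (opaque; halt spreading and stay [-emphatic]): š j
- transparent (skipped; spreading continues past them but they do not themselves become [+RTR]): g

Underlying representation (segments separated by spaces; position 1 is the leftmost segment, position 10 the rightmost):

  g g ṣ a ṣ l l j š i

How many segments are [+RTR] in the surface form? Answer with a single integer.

From /ṣ/ at 3 leftward: 2 /g/ transparent; 1 /g/ transparent; word edge.
From /ṣ/ at 5 leftward: 4 /a/ → [+RTR]; 3 /ṣ/ is itself a trigger — this domain ends here.
Targets with no active source: positions 6 7 10 stay [-emphatic].
[+RTR] positions on the surface: 3 4 5.

3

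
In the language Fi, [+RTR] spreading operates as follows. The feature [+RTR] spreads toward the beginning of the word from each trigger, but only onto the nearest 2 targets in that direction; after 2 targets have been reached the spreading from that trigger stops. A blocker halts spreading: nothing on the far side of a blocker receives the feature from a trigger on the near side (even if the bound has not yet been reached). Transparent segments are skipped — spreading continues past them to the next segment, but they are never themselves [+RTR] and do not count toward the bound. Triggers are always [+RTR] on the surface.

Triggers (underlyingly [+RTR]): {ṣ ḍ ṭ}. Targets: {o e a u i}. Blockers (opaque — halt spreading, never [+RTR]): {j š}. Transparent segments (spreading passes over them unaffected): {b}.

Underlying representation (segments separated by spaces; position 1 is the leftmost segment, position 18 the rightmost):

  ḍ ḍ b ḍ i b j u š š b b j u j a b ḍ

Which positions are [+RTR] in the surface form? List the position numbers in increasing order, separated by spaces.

1 2 4 16 18

From /ḍ/ at 1 leftward: word edge.
From /ḍ/ at 2 leftward: 1 /ḍ/ is itself a trigger — this domain ends here.
From /ḍ/ at 4 leftward: 3 /b/ transparent; 2 /ḍ/ is itself a trigger — this domain ends here.
From /ḍ/ at 18 leftward: 17 /b/ transparent; 16 /a/ → [+RTR]; 15 /j/ blocks.
Targets with no active source: positions 5 8 14 stay [-emphatic].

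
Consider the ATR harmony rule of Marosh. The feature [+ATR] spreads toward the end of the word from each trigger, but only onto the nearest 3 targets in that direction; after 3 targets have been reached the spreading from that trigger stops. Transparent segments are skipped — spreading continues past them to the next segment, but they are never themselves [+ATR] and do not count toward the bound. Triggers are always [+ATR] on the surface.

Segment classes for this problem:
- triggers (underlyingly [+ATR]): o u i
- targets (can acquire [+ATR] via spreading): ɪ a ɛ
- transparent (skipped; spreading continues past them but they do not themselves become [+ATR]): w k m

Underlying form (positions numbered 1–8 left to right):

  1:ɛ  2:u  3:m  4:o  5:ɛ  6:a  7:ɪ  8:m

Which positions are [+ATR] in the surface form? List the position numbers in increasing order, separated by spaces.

2 4 5 6 7

From /u/ at 2 rightward: 3 /m/ transparent; 4 /o/ is itself a trigger — this domain ends here.
From /o/ at 4 rightward: 5 /ɛ/ → [+ATR]; 6 /a/ → [+ATR]; 7 /ɪ/ → [+ATR]; bound reached.
Target with no active source: position 1 stays [-ATR].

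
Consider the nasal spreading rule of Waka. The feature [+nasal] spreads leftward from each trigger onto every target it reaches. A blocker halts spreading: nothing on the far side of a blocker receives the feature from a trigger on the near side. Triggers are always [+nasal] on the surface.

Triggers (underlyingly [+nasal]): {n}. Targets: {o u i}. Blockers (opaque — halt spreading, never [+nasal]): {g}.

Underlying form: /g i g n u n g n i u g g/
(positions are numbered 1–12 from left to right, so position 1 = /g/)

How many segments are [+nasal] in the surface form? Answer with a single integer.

4

From /n/ at 4 leftward: 3 /g/ blocks.
From /n/ at 6 leftward: 5 /u/ → [+nasal]; 4 /n/ is itself a trigger — this domain ends here.
From /n/ at 8 leftward: 7 /g/ blocks.
Targets with no active source: positions 2 9 10 stay [-nasal].
[+nasal] positions on the surface: 4 5 6 8.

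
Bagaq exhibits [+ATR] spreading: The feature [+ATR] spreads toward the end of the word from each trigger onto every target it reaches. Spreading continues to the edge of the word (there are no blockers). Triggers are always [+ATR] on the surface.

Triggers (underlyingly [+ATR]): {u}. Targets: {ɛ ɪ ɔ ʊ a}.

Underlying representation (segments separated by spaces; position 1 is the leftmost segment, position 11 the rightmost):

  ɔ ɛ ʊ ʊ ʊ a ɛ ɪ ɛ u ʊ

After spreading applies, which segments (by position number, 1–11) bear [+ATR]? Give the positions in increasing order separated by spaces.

10 11

From /u/ at 10 rightward: 11 /ʊ/ → [+ATR]; word edge.
Targets with no active source: positions 1 2 3 4 5 6 7 8 9 stay [-ATR].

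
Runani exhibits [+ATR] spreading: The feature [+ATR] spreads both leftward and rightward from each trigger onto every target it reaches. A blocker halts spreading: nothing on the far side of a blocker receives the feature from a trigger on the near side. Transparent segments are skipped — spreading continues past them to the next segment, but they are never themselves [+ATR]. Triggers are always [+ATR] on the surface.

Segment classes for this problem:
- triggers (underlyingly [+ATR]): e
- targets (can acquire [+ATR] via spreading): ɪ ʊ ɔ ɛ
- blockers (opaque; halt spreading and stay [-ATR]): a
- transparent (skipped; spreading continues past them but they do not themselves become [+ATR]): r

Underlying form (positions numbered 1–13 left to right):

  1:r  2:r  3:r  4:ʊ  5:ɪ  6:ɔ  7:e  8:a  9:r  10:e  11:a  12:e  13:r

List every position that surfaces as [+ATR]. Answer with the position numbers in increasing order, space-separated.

4 5 6 7 10 12

From /e/ at 7 rightward: 8 /a/ blocks.
From /e/ at 7 leftward: 6 /ɔ/ → [+ATR]; 5 /ɪ/ → [+ATR]; 4 /ʊ/ → [+ATR]; 3 /r/ transparent; 2 /r/ transparent; 1 /r/ transparent; word edge.
From /e/ at 10 rightward: 11 /a/ blocks.
From /e/ at 10 leftward: 9 /r/ transparent; 8 /a/ blocks.
From /e/ at 12 rightward: 13 /r/ transparent; word edge.
From /e/ at 12 leftward: 11 /a/ blocks.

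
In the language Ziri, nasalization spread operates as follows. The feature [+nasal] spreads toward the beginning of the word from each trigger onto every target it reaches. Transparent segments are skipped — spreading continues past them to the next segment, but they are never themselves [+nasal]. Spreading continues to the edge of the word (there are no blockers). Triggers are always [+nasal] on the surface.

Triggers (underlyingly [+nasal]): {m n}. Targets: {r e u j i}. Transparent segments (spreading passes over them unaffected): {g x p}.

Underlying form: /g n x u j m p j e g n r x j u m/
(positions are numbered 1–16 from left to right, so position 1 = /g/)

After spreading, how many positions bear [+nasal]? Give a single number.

11

From /n/ at 2 leftward: 1 /g/ transparent; word edge.
From /m/ at 6 leftward: 5 /j/ → [+nasal]; 4 /u/ → [+nasal]; 3 /x/ transparent; 2 /n/ is itself a trigger — this domain ends here.
From /n/ at 11 leftward: 10 /g/ transparent; 9 /e/ → [+nasal]; 8 /j/ → [+nasal]; 7 /p/ transparent; 6 /m/ is itself a trigger — this domain ends here.
From /m/ at 16 leftward: 15 /u/ → [+nasal]; 14 /j/ → [+nasal]; 13 /x/ transparent; 12 /r/ → [+nasal]; 11 /n/ is itself a trigger — this domain ends here.
[+nasal] positions on the surface: 2 4 5 6 8 9 11 12 14 15 16.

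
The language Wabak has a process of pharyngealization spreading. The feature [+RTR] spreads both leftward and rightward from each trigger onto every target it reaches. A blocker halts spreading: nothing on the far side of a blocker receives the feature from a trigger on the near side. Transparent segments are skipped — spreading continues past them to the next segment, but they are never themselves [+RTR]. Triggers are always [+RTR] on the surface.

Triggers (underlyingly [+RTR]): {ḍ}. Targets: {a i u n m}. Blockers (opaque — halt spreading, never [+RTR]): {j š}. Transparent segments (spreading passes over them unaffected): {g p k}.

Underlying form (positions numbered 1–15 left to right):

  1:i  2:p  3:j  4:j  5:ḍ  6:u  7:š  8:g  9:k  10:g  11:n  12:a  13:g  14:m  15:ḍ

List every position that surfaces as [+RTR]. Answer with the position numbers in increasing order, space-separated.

From /ḍ/ at 5 rightward: 6 /u/ → [+RTR]; 7 /š/ blocks.
From /ḍ/ at 5 leftward: 4 /j/ blocks.
From /ḍ/ at 15 rightward: word edge.
From /ḍ/ at 15 leftward: 14 /m/ → [+RTR]; 13 /g/ transparent; 12 /a/ → [+RTR]; 11 /n/ → [+RTR]; 10 /g/ transparent; 9 /k/ transparent; 8 /g/ transparent; 7 /š/ blocks.
Target with no active source: position 1 stays [-emphatic].

5 6 11 12 14 15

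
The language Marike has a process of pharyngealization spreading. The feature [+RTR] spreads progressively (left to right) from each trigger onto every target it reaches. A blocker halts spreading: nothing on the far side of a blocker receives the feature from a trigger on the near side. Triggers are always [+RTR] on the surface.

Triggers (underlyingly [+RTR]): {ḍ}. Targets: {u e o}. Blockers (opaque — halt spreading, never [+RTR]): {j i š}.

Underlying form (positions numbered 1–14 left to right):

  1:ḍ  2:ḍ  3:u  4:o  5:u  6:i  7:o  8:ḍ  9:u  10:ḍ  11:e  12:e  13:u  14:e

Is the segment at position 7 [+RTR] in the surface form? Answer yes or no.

From /ḍ/ at 1 rightward: 2 /ḍ/ is itself a trigger — this domain ends here.
From /ḍ/ at 2 rightward: 3 /u/ → [+RTR]; 4 /o/ → [+RTR]; 5 /u/ → [+RTR]; 6 /i/ blocks.
From /ḍ/ at 8 rightward: 9 /u/ → [+RTR]; 10 /ḍ/ is itself a trigger — this domain ends here.
From /ḍ/ at 10 rightward: 11 /e/ → [+RTR]; 12 /e/ → [+RTR]; 13 /u/ → [+RTR]; 14 /e/ → [+RTR]; word edge.
Target with no active source: position 7 stays [-emphatic].
[+RTR] positions on the surface: 1 2 3 4 5 8 9 10 11 12 13 14.

no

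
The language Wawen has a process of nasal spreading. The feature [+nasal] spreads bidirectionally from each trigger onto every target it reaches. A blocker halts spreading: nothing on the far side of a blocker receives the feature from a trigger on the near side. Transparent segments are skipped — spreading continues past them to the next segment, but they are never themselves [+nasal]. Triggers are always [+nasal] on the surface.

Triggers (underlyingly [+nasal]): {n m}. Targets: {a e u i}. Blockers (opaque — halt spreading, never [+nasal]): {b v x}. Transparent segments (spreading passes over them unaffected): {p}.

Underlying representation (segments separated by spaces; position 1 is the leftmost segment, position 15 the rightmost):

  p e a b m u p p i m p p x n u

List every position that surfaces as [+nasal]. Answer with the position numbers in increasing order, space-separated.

From /m/ at 5 rightward: 6 /u/ → [+nasal]; 7 /p/ transparent; 8 /p/ transparent; 9 /i/ → [+nasal]; 10 /m/ is itself a trigger — this domain ends here.
From /m/ at 5 leftward: 4 /b/ blocks.
From /m/ at 10 rightward: 11 /p/ transparent; 12 /p/ transparent; 13 /x/ blocks.
From /m/ at 10 leftward: 9 /i/ → [+nasal]; 8 /p/ transparent; 7 /p/ transparent; 6 /u/ → [+nasal]; 5 /m/ is itself a trigger — this domain ends here.
From /n/ at 14 rightward: 15 /u/ → [+nasal]; word edge.
From /n/ at 14 leftward: 13 /x/ blocks.
Targets with no active source: positions 2 3 stay [-nasal].

5 6 9 10 14 15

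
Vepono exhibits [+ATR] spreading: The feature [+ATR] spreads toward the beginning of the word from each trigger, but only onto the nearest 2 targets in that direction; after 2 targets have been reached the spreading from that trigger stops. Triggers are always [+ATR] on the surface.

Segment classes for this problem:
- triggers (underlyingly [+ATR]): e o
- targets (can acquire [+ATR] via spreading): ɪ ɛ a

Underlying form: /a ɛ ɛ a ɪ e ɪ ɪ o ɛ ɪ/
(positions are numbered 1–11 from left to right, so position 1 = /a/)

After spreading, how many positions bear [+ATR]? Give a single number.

6

From /e/ at 6 leftward: 5 /ɪ/ → [+ATR]; 4 /a/ → [+ATR]; bound reached.
From /o/ at 9 leftward: 8 /ɪ/ → [+ATR]; 7 /ɪ/ → [+ATR]; bound reached.
Targets with no active source: positions 1 2 3 10 11 stay [-ATR].
[+ATR] positions on the surface: 4 5 6 7 8 9.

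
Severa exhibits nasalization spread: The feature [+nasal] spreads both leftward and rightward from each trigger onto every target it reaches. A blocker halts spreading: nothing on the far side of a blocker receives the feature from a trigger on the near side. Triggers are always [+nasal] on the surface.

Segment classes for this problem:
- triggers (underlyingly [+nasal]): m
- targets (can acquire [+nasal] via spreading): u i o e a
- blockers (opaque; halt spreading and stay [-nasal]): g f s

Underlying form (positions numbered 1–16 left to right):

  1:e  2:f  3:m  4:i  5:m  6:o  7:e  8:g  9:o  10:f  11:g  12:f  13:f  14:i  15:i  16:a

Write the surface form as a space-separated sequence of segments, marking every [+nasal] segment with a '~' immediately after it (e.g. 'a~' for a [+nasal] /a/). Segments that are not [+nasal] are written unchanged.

From /m/ at 3 rightward: 4 /i/ → [+nasal]; 5 /m/ is itself a trigger — this domain ends here.
From /m/ at 3 leftward: 2 /f/ blocks.
From /m/ at 5 rightward: 6 /o/ → [+nasal]; 7 /e/ → [+nasal]; 8 /g/ blocks.
From /m/ at 5 leftward: 4 /i/ → [+nasal]; 3 /m/ is itself a trigger — this domain ends here.
Targets with no active source: positions 1 9 14 15 16 stay [-nasal].
[+nasal] positions on the surface: 3 4 5 6 7.

e f m~ i~ m~ o~ e~ g o f g f f i i a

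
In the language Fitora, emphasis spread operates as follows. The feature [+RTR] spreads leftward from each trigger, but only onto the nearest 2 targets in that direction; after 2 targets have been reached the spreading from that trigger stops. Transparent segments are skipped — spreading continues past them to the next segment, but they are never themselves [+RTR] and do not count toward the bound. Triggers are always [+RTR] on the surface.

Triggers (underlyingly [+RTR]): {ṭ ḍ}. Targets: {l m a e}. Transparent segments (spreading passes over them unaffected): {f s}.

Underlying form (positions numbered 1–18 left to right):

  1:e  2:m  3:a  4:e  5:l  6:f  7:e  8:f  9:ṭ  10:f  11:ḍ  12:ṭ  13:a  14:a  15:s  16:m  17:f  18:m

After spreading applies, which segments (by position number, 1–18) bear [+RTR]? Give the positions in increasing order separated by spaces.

5 7 9 11 12

From /ṭ/ at 9 leftward: 8 /f/ transparent; 7 /e/ → [+RTR]; 6 /f/ transparent; 5 /l/ → [+RTR]; bound reached.
From /ḍ/ at 11 leftward: 10 /f/ transparent; 9 /ṭ/ is itself a trigger — this domain ends here.
From /ṭ/ at 12 leftward: 11 /ḍ/ is itself a trigger — this domain ends here.
Targets with no active source: positions 1 2 3 4 13 14 16 18 stay [-emphatic].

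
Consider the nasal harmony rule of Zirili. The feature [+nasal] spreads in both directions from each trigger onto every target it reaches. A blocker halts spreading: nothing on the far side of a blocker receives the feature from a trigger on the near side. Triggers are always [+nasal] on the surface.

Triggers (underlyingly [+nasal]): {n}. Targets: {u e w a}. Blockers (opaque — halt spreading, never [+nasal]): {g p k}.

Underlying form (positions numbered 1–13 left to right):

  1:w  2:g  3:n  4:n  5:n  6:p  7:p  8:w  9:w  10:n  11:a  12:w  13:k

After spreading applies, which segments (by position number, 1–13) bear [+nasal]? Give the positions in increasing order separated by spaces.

From /n/ at 3 rightward: 4 /n/ is itself a trigger — this domain ends here.
From /n/ at 3 leftward: 2 /g/ blocks.
From /n/ at 4 rightward: 5 /n/ is itself a trigger — this domain ends here.
From /n/ at 4 leftward: 3 /n/ is itself a trigger — this domain ends here.
From /n/ at 5 rightward: 6 /p/ blocks.
From /n/ at 5 leftward: 4 /n/ is itself a trigger — this domain ends here.
From /n/ at 10 rightward: 11 /a/ → [+nasal]; 12 /w/ → [+nasal]; 13 /k/ blocks.
From /n/ at 10 leftward: 9 /w/ → [+nasal]; 8 /w/ → [+nasal]; 7 /p/ blocks.
Target with no active source: position 1 stays [-nasal].

3 4 5 8 9 10 11 12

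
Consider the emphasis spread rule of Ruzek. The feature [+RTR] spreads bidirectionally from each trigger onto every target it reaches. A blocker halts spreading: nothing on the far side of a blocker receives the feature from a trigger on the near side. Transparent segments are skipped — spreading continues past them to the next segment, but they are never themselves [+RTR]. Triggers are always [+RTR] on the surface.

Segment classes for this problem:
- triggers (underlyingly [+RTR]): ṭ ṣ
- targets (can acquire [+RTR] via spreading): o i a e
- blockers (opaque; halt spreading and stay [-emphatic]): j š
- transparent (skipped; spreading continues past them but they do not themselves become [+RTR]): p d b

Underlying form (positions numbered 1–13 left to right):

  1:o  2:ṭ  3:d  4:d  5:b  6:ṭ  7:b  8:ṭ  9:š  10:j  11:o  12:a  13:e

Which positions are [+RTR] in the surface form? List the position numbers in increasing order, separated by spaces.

From /ṭ/ at 2 rightward: 3 /d/ transparent; 4 /d/ transparent; 5 /b/ transparent; 6 /ṭ/ is itself a trigger — this domain ends here.
From /ṭ/ at 2 leftward: 1 /o/ → [+RTR]; word edge.
From /ṭ/ at 6 rightward: 7 /b/ transparent; 8 /ṭ/ is itself a trigger — this domain ends here.
From /ṭ/ at 6 leftward: 5 /b/ transparent; 4 /d/ transparent; 3 /d/ transparent; 2 /ṭ/ is itself a trigger — this domain ends here.
From /ṭ/ at 8 rightward: 9 /š/ blocks.
From /ṭ/ at 8 leftward: 7 /b/ transparent; 6 /ṭ/ is itself a trigger — this domain ends here.
Targets with no active source: positions 11 12 13 stay [-emphatic].

1 2 6 8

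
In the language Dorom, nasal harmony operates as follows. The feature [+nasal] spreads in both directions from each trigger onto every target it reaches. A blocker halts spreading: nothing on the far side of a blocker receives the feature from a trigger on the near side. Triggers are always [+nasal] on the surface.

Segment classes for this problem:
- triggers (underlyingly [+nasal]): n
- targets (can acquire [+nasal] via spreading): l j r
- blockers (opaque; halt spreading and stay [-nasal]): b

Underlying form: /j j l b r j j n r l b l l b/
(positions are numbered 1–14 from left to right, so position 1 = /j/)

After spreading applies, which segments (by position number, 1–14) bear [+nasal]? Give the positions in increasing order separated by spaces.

5 6 7 8 9 10

From /n/ at 8 rightward: 9 /r/ → [+nasal]; 10 /l/ → [+nasal]; 11 /b/ blocks.
From /n/ at 8 leftward: 7 /j/ → [+nasal]; 6 /j/ → [+nasal]; 5 /r/ → [+nasal]; 4 /b/ blocks.
Targets with no active source: positions 1 2 3 12 13 stay [-nasal].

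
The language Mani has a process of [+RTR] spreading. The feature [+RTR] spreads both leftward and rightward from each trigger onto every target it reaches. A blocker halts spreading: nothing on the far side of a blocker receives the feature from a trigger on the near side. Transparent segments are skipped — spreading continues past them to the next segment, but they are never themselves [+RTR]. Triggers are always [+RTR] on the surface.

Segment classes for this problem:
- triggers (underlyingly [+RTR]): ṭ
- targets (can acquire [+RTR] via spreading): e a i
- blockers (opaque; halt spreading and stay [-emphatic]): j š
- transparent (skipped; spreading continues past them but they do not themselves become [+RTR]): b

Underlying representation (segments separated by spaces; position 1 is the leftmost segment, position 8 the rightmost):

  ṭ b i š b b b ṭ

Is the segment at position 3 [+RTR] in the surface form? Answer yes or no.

yes

From /ṭ/ at 1 rightward: 2 /b/ transparent; 3 /i/ → [+RTR]; 4 /š/ blocks.
From /ṭ/ at 1 leftward: word edge.
From /ṭ/ at 8 rightward: word edge.
From /ṭ/ at 8 leftward: 7 /b/ transparent; 6 /b/ transparent; 5 /b/ transparent; 4 /š/ blocks.
[+RTR] positions on the surface: 1 3 8.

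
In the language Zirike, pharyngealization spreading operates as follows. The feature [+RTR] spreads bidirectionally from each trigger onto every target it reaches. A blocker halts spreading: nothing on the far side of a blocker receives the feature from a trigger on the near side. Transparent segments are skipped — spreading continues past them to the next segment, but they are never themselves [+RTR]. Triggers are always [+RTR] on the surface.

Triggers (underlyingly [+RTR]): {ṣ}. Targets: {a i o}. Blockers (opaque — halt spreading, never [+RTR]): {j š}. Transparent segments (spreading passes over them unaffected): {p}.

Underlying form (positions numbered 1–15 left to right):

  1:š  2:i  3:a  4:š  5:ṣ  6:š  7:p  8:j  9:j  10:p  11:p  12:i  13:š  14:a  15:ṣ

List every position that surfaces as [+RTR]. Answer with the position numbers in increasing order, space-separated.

5 14 15

From /ṣ/ at 5 rightward: 6 /š/ blocks.
From /ṣ/ at 5 leftward: 4 /š/ blocks.
From /ṣ/ at 15 rightward: word edge.
From /ṣ/ at 15 leftward: 14 /a/ → [+RTR]; 13 /š/ blocks.
Targets with no active source: positions 2 3 12 stay [-emphatic].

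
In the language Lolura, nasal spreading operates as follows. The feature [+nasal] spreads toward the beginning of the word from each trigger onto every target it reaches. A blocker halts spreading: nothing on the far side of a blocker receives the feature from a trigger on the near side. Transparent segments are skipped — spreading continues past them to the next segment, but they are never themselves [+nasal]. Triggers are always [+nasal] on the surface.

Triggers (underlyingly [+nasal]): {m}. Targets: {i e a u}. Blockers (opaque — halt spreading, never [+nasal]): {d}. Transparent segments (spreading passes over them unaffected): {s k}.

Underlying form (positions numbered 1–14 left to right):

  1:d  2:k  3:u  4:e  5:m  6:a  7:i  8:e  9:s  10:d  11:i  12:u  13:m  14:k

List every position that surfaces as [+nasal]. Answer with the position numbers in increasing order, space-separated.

3 4 5 11 12 13

From /m/ at 5 leftward: 4 /e/ → [+nasal]; 3 /u/ → [+nasal]; 2 /k/ transparent; 1 /d/ blocks.
From /m/ at 13 leftward: 12 /u/ → [+nasal]; 11 /i/ → [+nasal]; 10 /d/ blocks.
Targets with no active source: positions 6 7 8 stay [-nasal].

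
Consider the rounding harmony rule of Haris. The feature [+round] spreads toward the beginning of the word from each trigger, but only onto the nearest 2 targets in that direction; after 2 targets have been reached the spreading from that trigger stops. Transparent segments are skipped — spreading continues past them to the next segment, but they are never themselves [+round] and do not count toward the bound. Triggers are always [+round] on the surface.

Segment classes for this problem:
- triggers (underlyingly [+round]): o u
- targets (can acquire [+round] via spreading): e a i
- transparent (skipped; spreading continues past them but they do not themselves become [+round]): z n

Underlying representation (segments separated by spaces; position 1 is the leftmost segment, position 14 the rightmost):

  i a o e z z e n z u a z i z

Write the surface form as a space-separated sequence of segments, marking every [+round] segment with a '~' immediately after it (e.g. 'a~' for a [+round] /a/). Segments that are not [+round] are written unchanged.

i~ a~ o~ e~ z z e~ n z u~ a z i z

From /o/ at 3 leftward: 2 /a/ → [+round]; 1 /i/ → [+round]; bound reached.
From /u/ at 10 leftward: 9 /z/ transparent; 8 /n/ transparent; 7 /e/ → [+round]; 6 /z/ transparent; 5 /z/ transparent; 4 /e/ → [+round]; bound reached.
Targets with no active source: positions 11 13 stay [-round].
[+round] positions on the surface: 1 2 3 4 7 10.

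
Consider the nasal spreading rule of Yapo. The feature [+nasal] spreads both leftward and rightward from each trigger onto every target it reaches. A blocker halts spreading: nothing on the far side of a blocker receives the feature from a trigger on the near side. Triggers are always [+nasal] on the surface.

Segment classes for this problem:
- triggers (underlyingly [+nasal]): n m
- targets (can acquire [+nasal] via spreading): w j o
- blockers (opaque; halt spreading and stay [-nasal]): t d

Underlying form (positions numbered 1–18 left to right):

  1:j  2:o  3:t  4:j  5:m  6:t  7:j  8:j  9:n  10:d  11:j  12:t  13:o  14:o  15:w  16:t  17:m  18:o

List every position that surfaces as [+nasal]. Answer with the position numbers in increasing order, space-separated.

From /m/ at 5 rightward: 6 /t/ blocks.
From /m/ at 5 leftward: 4 /j/ → [+nasal]; 3 /t/ blocks.
From /n/ at 9 rightward: 10 /d/ blocks.
From /n/ at 9 leftward: 8 /j/ → [+nasal]; 7 /j/ → [+nasal]; 6 /t/ blocks.
From /m/ at 17 rightward: 18 /o/ → [+nasal]; word edge.
From /m/ at 17 leftward: 16 /t/ blocks.
Targets with no active source: positions 1 2 11 13 14 15 stay [-nasal].

4 5 7 8 9 17 18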